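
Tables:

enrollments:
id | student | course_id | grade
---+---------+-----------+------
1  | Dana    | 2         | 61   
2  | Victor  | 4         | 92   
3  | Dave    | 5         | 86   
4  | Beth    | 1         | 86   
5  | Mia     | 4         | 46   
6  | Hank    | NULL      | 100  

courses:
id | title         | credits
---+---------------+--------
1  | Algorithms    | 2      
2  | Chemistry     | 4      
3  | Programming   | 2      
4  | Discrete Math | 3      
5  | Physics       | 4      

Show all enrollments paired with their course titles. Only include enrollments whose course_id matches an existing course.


INNER JOIN keeps only enrollments rows whose course_id matches an id in courses. Walk through each enrollment:
  - enrollment 1 (Dana): course_id=2 -> matches Chemistry
  - enrollment 2 (Victor): course_id=4 -> matches Discrete Math
  - enrollment 3 (Dave): course_id=5 -> matches Physics
  - enrollment 4 (Beth): course_id=1 -> matches Algorithms
  - enrollment 5 (Mia): course_id=4 -> matches Discrete Math
  - enrollment 6 (Hank): course_id=NULL, no match -> dropped
So 1 of 6 rows is dropped.

SQL:
SELECT a.student, b.title AS course
FROM enrollments a
INNER JOIN courses b ON a.course_id = b.id

Result:
student | course       
--------+--------------
Dana    | Chemistry    
Victor  | Discrete Math
Dave    | Physics      
Beth    | Algorithms   
Mia     | Discrete Math


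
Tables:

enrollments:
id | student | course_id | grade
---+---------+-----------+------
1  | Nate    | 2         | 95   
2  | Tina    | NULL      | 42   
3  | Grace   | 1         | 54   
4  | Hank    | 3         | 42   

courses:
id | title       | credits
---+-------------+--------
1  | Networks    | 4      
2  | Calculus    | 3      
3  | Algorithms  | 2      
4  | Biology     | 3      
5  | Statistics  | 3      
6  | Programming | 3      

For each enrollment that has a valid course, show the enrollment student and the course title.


INNER JOIN keeps only enrollments rows whose course_id matches an id in courses. Walk through each enrollment:
  - enrollment 1 (Nate): course_id=2 -> matches Calculus
  - enrollment 2 (Tina): course_id=NULL, no match -> dropped
  - enrollment 3 (Grace): course_id=1 -> matches Networks
  - enrollment 4 (Hank): course_id=3 -> matches Algorithms
So 1 of 4 rows is dropped.

SQL:
SELECT a.student, b.title AS course
FROM enrollments a
INNER JOIN courses b ON a.course_id = b.id

Result:
student | course    
--------+-----------
Nate    | Calculus  
Grace   | Networks  
Hank    | Algorithms


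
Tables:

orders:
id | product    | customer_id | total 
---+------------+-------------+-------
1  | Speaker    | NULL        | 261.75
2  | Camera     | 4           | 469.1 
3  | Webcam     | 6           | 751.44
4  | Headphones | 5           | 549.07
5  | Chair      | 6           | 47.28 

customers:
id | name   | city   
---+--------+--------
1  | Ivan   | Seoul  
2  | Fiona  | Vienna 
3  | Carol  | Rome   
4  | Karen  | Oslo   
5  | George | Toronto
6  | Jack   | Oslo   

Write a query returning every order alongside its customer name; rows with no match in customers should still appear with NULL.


LEFT JOIN keeps every row from orders (the left table); where customer_id has no match in customers, the customer columns become NULL. Walk through each order:
  - order 1 (Speaker): customer_id=NULL, no match -> kept with NULL
  - order 2 (Camera): customer_id=4 -> matches Karen
  - order 3 (Webcam): customer_id=6 -> matches Jack
  - order 4 (Headphones): customer_id=5 -> matches George
  - order 5 (Chair): customer_id=6 -> matches Jack
All 5 rows appear; 1 has NULL customer.

SQL:
SELECT a.product, b.name AS customer
FROM orders a
LEFT JOIN customers b ON a.customer_id = b.id

Result:
product    | customer
-----------+---------
Speaker    | NULL    
Camera     | Karen   
Webcam     | Jack    
Headphones | George  
Chair      | Jack    


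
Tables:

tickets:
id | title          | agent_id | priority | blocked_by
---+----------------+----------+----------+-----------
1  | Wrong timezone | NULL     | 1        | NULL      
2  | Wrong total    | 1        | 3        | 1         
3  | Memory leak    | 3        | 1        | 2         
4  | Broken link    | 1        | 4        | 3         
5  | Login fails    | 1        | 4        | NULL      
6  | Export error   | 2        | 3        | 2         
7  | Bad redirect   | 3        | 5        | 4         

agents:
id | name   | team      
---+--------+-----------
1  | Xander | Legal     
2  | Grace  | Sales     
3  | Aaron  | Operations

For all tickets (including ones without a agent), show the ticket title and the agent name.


LEFT JOIN keeps every row from tickets (the left table); where agent_id has no match in agents, the agent columns become NULL. Walk through each ticket:
  - ticket 1 (Wrong timezone): agent_id=NULL, no match -> kept with NULL
  - ticket 2 (Wrong total): agent_id=1 -> matches Xander
  - ticket 3 (Memory leak): agent_id=3 -> matches Aaron
  - ticket 4 (Broken link): agent_id=1 -> matches Xander
  - ticket 5 (Login fails): agent_id=1 -> matches Xander
  - ticket 6 (Export error): agent_id=2 -> matches Grace
  - ticket 7 (Bad redirect): agent_id=3 -> matches Aaron
All 7 rows appear; 1 has NULL agent.

SQL:
SELECT a.title, b.name AS agent
FROM tickets a
LEFT JOIN agents b ON a.agent_id = b.id

Result:
title          | agent 
---------------+-------
Wrong timezone | NULL  
Wrong total    | Xander
Memory leak    | Aaron 
Broken link    | Xander
Login fails    | Xander
Export error   | Grace 
Bad redirect   | Aaron 


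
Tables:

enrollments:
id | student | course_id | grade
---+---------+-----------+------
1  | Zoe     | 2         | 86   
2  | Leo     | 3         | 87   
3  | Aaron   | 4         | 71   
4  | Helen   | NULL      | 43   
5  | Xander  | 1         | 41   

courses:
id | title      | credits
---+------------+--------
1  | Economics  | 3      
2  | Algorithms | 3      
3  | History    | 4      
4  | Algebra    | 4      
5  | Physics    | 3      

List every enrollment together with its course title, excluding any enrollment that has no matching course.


INNER JOIN keeps only enrollments rows whose course_id matches an id in courses. Walk through each enrollment:
  - enrollment 1 (Zoe): course_id=2 -> matches Algorithms
  - enrollment 2 (Leo): course_id=3 -> matches History
  - enrollment 3 (Aaron): course_id=4 -> matches Algebra
  - enrollment 4 (Helen): course_id=NULL, no match -> dropped
  - enrollment 5 (Xander): course_id=1 -> matches Economics
So 1 of 5 rows is dropped.

SQL:
SELECT a.student, b.title AS course
FROM enrollments a
INNER JOIN courses b ON a.course_id = b.id

Result:
student | course    
--------+-----------
Zoe     | Algorithms
Leo     | History   
Aaron   | Algebra   
Xander  | Economics 


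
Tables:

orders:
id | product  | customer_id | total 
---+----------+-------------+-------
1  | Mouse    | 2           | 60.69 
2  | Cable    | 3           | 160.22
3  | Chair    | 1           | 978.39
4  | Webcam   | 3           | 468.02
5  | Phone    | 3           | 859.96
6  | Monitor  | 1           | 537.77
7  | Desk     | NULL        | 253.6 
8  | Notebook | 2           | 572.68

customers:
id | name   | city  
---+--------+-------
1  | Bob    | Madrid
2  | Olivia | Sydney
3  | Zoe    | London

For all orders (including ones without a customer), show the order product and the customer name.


LEFT JOIN keeps every row from orders (the left table); where customer_id has no match in customers, the customer columns become NULL. Walk through each order:
  - order 1 (Mouse): customer_id=2 -> matches Olivia
  - order 2 (Cable): customer_id=3 -> matches Zoe
  - order 3 (Chair): customer_id=1 -> matches Bob
  - order 4 (Webcam): customer_id=3 -> matches Zoe
  - order 5 (Phone): customer_id=3 -> matches Zoe
  - order 6 (Monitor): customer_id=1 -> matches Bob
  - order 7 (Desk): customer_id=NULL, no match -> kept with NULL
  - order 8 (Notebook): customer_id=2 -> matches Olivia
All 8 rows appear; 1 has NULL customer.

SQL:
SELECT a.product, b.name AS customer
FROM orders a
LEFT JOIN customers b ON a.customer_id = b.id

Result:
product  | customer
---------+---------
Mouse    | Olivia  
Cable    | Zoe     
Chair    | Bob     
Webcam   | Zoe     
Phone    | Zoe     
Monitor  | Bob     
Desk     | NULL    
Notebook | Olivia  


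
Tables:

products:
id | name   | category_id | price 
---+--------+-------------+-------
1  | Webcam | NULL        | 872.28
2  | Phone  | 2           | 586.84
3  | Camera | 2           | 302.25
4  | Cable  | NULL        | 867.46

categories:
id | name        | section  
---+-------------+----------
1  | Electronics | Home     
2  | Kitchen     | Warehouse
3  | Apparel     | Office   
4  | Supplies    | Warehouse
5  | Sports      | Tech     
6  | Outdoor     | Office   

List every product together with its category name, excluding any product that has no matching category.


INNER JOIN keeps only products rows whose category_id matches an id in categories. Walk through each product:
  - product 1 (Webcam): category_id=NULL, no match -> dropped
  - product 2 (Phone): category_id=2 -> matches Kitchen
  - product 3 (Camera): category_id=2 -> matches Kitchen
  - product 4 (Cable): category_id=NULL, no match -> dropped
So 2 of 4 rows are dropped.

SQL:
SELECT a.name, b.name AS category
FROM products a
INNER JOIN categories b ON a.category_id = b.id

Result:
name   | category
-------+---------
Phone  | Kitchen 
Camera | Kitchen 


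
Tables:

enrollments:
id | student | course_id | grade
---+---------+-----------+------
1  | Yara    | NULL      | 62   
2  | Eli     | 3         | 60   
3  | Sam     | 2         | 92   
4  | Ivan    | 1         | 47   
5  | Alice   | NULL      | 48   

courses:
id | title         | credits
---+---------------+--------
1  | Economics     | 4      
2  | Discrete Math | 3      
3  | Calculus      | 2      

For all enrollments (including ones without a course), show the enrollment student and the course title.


LEFT JOIN keeps every row from enrollments (the left table); where course_id has no match in courses, the course columns become NULL. Walk through each enrollment:
  - enrollment 1 (Yara): course_id=NULL, no match -> kept with NULL
  - enrollment 2 (Eli): course_id=3 -> matches Calculus
  - enrollment 3 (Sam): course_id=2 -> matches Discrete Math
  - enrollment 4 (Ivan): course_id=1 -> matches Economics
  - enrollment 5 (Alice): course_id=NULL, no match -> kept with NULL
All 5 rows appear; 2 have NULL course.

SQL:
SELECT a.student, b.title AS course
FROM enrollments a
LEFT JOIN courses b ON a.course_id = b.id

Result:
student | course       
--------+--------------
Yara    | NULL         
Eli     | Calculus     
Sam     | Discrete Math
Ivan    | Economics    
Alice   | NULL         


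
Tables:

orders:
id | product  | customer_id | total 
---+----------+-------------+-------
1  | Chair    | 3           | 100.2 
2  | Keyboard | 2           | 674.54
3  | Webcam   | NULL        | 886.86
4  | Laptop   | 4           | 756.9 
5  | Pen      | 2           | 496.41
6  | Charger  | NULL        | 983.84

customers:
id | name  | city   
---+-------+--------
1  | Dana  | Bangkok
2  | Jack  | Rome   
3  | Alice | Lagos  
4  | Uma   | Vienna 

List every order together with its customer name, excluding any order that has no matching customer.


INNER JOIN keeps only orders rows whose customer_id matches an id in customers. Walk through each order:
  - order 1 (Chair): customer_id=3 -> matches Alice
  - order 2 (Keyboard): customer_id=2 -> matches Jack
  - order 3 (Webcam): customer_id=NULL, no match -> dropped
  - order 4 (Laptop): customer_id=4 -> matches Uma
  - order 5 (Pen): customer_id=2 -> matches Jack
  - order 6 (Charger): customer_id=NULL, no match -> dropped
So 2 of 6 rows are dropped.

SQL:
SELECT a.product, b.name AS customer
FROM orders a
INNER JOIN customers b ON a.customer_id = b.id

Result:
product  | customer
---------+---------
Chair    | Alice   
Keyboard | Jack    
Laptop   | Uma     
Pen      | Jack    


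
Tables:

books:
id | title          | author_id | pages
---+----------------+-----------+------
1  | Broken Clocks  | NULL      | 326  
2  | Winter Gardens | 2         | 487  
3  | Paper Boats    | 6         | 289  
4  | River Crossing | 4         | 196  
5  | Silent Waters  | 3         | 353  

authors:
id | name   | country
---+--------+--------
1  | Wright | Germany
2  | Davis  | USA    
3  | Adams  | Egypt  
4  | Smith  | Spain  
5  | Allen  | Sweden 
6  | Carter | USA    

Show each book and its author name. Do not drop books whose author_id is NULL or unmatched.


LEFT JOIN keeps every row from books (the left table); where author_id has no match in authors, the author columns become NULL. Walk through each book:
  - book 1 (Broken Clocks): author_id=NULL, no match -> kept with NULL
  - book 2 (Winter Gardens): author_id=2 -> matches Davis
  - book 3 (Paper Boats): author_id=6 -> matches Carter
  - book 4 (River Crossing): author_id=4 -> matches Smith
  - book 5 (Silent Waters): author_id=3 -> matches Adams
All 5 rows appear; 1 has NULL author.

SQL:
SELECT a.title, b.name AS author
FROM books a
LEFT JOIN authors b ON a.author_id = b.id

Result:
title          | author
---------------+-------
Broken Clocks  | NULL  
Winter Gardens | Davis 
Paper Boats    | Carter
River Crossing | Smith 
Silent Waters  | Adams 


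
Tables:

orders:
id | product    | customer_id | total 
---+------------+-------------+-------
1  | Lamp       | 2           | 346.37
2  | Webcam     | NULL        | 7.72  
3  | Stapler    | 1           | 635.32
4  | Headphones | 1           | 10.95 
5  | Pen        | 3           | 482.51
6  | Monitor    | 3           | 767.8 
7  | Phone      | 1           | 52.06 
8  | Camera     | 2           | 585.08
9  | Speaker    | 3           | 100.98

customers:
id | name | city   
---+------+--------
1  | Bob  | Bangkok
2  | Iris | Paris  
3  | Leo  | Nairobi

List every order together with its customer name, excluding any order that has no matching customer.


INNER JOIN keeps only orders rows whose customer_id matches an id in customers. Walk through each order:
  - order 1 (Lamp): customer_id=2 -> matches Iris
  - order 2 (Webcam): customer_id=NULL, no match -> dropped
  - order 3 (Stapler): customer_id=1 -> matches Bob
  - order 4 (Headphones): customer_id=1 -> matches Bob
  - order 5 (Pen): customer_id=3 -> matches Leo
  - order 6 (Monitor): customer_id=3 -> matches Leo
  - order 7 (Phone): customer_id=1 -> matches Bob
  - order 8 (Camera): customer_id=2 -> matches Iris
  - order 9 (Speaker): customer_id=3 -> matches Leo
So 1 of 9 rows is dropped.

SQL:
SELECT a.product, b.name AS customer
FROM orders a
INNER JOIN customers b ON a.customer_id = b.id

Result:
product    | customer
-----------+---------
Lamp       | Iris    
Stapler    | Bob     
Headphones | Bob     
Pen        | Leo     
Monitor    | Leo     
Phone      | Bob     
Camera     | Iris    
Speaker    | Leo     


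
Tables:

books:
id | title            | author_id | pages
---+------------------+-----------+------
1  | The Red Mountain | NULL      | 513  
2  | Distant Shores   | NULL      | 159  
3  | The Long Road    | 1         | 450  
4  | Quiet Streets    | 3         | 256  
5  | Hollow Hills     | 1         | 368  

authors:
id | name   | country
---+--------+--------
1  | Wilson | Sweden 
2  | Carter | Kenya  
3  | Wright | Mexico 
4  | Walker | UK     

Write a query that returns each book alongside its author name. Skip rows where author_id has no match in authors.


INNER JOIN keeps only books rows whose author_id matches an id in authors. Walk through each book:
  - book 1 (The Red Mountain): author_id=NULL, no match -> dropped
  - book 2 (Distant Shores): author_id=NULL, no match -> dropped
  - book 3 (The Long Road): author_id=1 -> matches Wilson
  - book 4 (Quiet Streets): author_id=3 -> matches Wright
  - book 5 (Hollow Hills): author_id=1 -> matches Wilson
So 2 of 5 rows are dropped.

SQL:
SELECT a.title, b.name AS author
FROM books a
INNER JOIN authors b ON a.author_id = b.id

Result:
title         | author
--------------+-------
The Long Road | Wilson
Quiet Streets | Wright
Hollow Hills  | Wilson


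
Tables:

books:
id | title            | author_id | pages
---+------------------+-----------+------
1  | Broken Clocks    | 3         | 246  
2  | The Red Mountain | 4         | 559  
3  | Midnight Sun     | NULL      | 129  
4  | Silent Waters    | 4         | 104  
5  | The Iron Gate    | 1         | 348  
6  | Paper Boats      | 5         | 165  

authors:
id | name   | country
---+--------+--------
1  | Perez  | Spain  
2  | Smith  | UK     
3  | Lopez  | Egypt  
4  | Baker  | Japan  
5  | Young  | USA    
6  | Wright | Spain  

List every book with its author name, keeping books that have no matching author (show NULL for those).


LEFT JOIN keeps every row from books (the left table); where author_id has no match in authors, the author columns become NULL. Walk through each book:
  - book 1 (Broken Clocks): author_id=3 -> matches Lopez
  - book 2 (The Red Mountain): author_id=4 -> matches Baker
  - book 3 (Midnight Sun): author_id=NULL, no match -> kept with NULL
  - book 4 (Silent Waters): author_id=4 -> matches Baker
  - book 5 (The Iron Gate): author_id=1 -> matches Perez
  - book 6 (Paper Boats): author_id=5 -> matches Young
All 6 rows appear; 1 has NULL author.

SQL:
SELECT a.title, b.name AS author
FROM books a
LEFT JOIN authors b ON a.author_id = b.id

Result:
title            | author
-----------------+-------
Broken Clocks    | Lopez 
The Red Mountain | Baker 
Midnight Sun     | NULL  
Silent Waters    | Baker 
The Iron Gate    | Perez 
Paper Boats      | Young 


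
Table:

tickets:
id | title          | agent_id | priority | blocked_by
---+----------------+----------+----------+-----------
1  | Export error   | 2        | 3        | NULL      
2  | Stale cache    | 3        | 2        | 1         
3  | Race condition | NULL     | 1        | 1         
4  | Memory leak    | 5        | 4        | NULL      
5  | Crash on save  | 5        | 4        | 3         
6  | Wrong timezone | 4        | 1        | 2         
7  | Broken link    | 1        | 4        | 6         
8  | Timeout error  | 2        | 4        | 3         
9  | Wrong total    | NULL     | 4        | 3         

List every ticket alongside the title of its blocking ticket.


This is a self-join: tickets is joined to a second copy of itself, matching each row's blocked_by to another row's id. Use LEFT JOIN so rows with blocked_by=NULL are kept.
  - ticket 1 (Export error): blocked_by=NULL -> NULL
  - ticket 2 (Stale cache): blocked_by=1 -> Export error
  - ticket 3 (Race condition): blocked_by=1 -> Export error
  - ticket 4 (Memory leak): blocked_by=NULL -> NULL
  - ticket 5 (Crash on save): blocked_by=3 -> Race condition
  - ticket 6 (Wrong timezone): blocked_by=2 -> Stale cache
  - ticket 7 (Broken link): blocked_by=6 -> Wrong timezone
  - ticket 8 (Timeout error): blocked_by=3 -> Race condition
  - ticket 9 (Wrong total): blocked_by=3 -> Race condition

SQL:
SELECT a.title AS item, b.title AS blocked_by
FROM tickets a
LEFT JOIN tickets b ON a.blocked_by = b.id

Result:
item           | blocked_by    
---------------+---------------
Export error   | NULL          
Stale cache    | Export error  
Race condition | Export error  
Memory leak    | NULL          
Crash on save  | Race condition
Wrong timezone | Stale cache   
Broken link    | Wrong timezone
Timeout error  | Race condition
Wrong total    | Race condition


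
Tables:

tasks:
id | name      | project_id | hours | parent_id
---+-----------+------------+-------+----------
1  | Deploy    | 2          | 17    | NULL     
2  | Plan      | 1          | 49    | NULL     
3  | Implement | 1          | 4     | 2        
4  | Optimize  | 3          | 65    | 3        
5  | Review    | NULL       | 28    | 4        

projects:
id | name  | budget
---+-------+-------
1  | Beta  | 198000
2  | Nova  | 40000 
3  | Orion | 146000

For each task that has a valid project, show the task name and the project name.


INNER JOIN keeps only tasks rows whose project_id matches an id in projects. Walk through each task:
  - task 1 (Deploy): project_id=2 -> matches Nova
  - task 2 (Plan): project_id=1 -> matches Beta
  - task 3 (Implement): project_id=1 -> matches Beta
  - task 4 (Optimize): project_id=3 -> matches Orion
  - task 5 (Review): project_id=NULL, no match -> dropped
So 1 of 5 rows is dropped.

SQL:
SELECT a.name, b.name AS project
FROM tasks a
INNER JOIN projects b ON a.project_id = b.id

Result:
name      | project
----------+--------
Deploy    | Nova   
Plan      | Beta   
Implement | Beta   
Optimize  | Orion  


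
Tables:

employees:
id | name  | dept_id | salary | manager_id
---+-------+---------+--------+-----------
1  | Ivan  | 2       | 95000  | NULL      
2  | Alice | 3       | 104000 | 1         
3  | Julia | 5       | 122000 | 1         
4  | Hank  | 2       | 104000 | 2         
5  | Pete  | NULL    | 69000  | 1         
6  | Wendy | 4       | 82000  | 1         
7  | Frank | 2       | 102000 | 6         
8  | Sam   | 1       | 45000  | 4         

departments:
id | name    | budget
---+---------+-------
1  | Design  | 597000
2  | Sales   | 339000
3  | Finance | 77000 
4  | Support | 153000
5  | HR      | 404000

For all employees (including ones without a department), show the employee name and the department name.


LEFT JOIN keeps every row from employees (the left table); where dept_id has no match in departments, the department columns become NULL. Walk through each employee:
  - employee 1 (Ivan): dept_id=2 -> matches Sales
  - employee 2 (Alice): dept_id=3 -> matches Finance
  - employee 3 (Julia): dept_id=5 -> matches HR
  - employee 4 (Hank): dept_id=2 -> matches Sales
  - employee 5 (Pete): dept_id=NULL, no match -> kept with NULL
  - employee 6 (Wendy): dept_id=4 -> matches Support
  - employee 7 (Frank): dept_id=2 -> matches Sales
  - employee 8 (Sam): dept_id=1 -> matches Design
All 8 rows appear; 1 has NULL department.

SQL:
SELECT a.name, b.name AS department
FROM employees a
LEFT JOIN departments b ON a.dept_id = b.id

Result:
name  | department
------+-----------
Ivan  | Sales     
Alice | Finance   
Julia | HR        
Hank  | Sales     
Pete  | NULL      
Wendy | Support   
Frank | Sales     
Sam   | Design    


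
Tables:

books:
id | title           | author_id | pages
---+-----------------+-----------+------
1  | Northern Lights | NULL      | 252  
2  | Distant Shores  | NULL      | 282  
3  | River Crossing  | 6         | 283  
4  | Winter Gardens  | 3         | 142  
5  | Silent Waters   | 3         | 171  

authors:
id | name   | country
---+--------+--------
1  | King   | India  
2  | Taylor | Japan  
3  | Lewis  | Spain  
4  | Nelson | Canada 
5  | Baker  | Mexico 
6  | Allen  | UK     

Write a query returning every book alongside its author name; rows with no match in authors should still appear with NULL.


LEFT JOIN keeps every row from books (the left table); where author_id has no match in authors, the author columns become NULL. Walk through each book:
  - book 1 (Northern Lights): author_id=NULL, no match -> kept with NULL
  - book 2 (Distant Shores): author_id=NULL, no match -> kept with NULL
  - book 3 (River Crossing): author_id=6 -> matches Allen
  - book 4 (Winter Gardens): author_id=3 -> matches Lewis
  - book 5 (Silent Waters): author_id=3 -> matches Lewis
All 5 rows appear; 2 have NULL author.

SQL:
SELECT a.title, b.name AS author
FROM books a
LEFT JOIN authors b ON a.author_id = b.id

Result:
title           | author
----------------+-------
Northern Lights | NULL  
Distant Shores  | NULL  
River Crossing  | Allen 
Winter Gardens  | Lewis 
Silent Waters   | Lewis 


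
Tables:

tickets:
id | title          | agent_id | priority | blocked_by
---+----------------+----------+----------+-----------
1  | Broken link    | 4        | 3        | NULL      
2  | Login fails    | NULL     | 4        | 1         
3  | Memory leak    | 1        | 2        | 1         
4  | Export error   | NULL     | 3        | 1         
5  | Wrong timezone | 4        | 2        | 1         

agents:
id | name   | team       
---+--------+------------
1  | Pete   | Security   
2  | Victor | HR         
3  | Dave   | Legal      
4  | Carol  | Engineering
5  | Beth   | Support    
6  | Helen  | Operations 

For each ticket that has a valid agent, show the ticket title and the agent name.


INNER JOIN keeps only tickets rows whose agent_id matches an id in agents. Walk through each ticket:
  - ticket 1 (Broken link): agent_id=4 -> matches Carol
  - ticket 2 (Login fails): agent_id=NULL, no match -> dropped
  - ticket 3 (Memory leak): agent_id=1 -> matches Pete
  - ticket 4 (Export error): agent_id=NULL, no match -> dropped
  - ticket 5 (Wrong timezone): agent_id=4 -> matches Carol
So 2 of 5 rows are dropped.

SQL:
SELECT a.title, b.name AS agent
FROM tickets a
INNER JOIN agents b ON a.agent_id = b.id

Result:
title          | agent
---------------+------
Broken link    | Carol
Memory leak    | Pete 
Wrong timezone | Carol


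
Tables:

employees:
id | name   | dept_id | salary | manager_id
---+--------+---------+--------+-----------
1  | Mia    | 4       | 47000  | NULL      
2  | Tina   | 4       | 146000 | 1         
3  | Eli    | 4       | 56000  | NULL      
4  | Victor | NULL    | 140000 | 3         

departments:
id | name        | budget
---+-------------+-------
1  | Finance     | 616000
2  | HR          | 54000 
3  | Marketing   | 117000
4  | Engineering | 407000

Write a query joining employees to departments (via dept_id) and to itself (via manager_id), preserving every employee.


Two LEFT JOINs from the same base table employees: one to departments via dept_id, one to employees itself via manager_id. Both are LEFT so every employee is preserved.
Match against departments:
  - employee 1 (Mia): dept_id=4 -> matches Engineering
  - employee 2 (Tina): dept_id=4 -> matches Engineering
  - employee 3 (Eli): dept_id=4 -> matches Engineering
  - employee 4 (Victor): dept_id=NULL, no match -> kept with NULL
Match against employees (self):
  - employee 1 (Mia): manager_id=NULL -> NULL
  - employee 2 (Tina): manager_id=1 -> Mia
  - employee 3 (Eli): manager_id=NULL -> NULL
  - employee 4 (Victor): manager_id=3 -> Eli

SQL:
SELECT a.name, b.name AS department, c.name AS manager
FROM employees a
LEFT JOIN departments b ON a.dept_id = b.id
LEFT JOIN employees c ON a.manager_id = c.id

Result:
name   | department  | manager
-------+-------------+--------
Mia    | Engineering | NULL   
Tina   | Engineering | Mia    
Eli    | Engineering | NULL   
Victor | NULL        | Eli    


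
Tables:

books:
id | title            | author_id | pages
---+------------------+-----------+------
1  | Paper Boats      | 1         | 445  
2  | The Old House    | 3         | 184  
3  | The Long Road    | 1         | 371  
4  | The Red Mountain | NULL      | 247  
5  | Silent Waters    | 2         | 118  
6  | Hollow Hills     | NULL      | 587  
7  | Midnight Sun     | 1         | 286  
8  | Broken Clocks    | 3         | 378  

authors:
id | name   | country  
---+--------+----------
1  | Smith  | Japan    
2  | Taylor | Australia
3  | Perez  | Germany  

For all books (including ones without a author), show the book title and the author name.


LEFT JOIN keeps every row from books (the left table); where author_id has no match in authors, the author columns become NULL. Walk through each book:
  - book 1 (Paper Boats): author_id=1 -> matches Smith
  - book 2 (The Old House): author_id=3 -> matches Perez
  - book 3 (The Long Road): author_id=1 -> matches Smith
  - book 4 (The Red Mountain): author_id=NULL, no match -> kept with NULL
  - book 5 (Silent Waters): author_id=2 -> matches Taylor
  - book 6 (Hollow Hills): author_id=NULL, no match -> kept with NULL
  - book 7 (Midnight Sun): author_id=1 -> matches Smith
  - book 8 (Broken Clocks): author_id=3 -> matches Perez
All 8 rows appear; 2 have NULL author.

SQL:
SELECT a.title, b.name AS author
FROM books a
LEFT JOIN authors b ON a.author_id = b.id

Result:
title            | author
-----------------+-------
Paper Boats      | Smith 
The Old House    | Perez 
The Long Road    | Smith 
The Red Mountain | NULL  
Silent Waters    | Taylor
Hollow Hills     | NULL  
Midnight Sun     | Smith 
Broken Clocks    | Perez 


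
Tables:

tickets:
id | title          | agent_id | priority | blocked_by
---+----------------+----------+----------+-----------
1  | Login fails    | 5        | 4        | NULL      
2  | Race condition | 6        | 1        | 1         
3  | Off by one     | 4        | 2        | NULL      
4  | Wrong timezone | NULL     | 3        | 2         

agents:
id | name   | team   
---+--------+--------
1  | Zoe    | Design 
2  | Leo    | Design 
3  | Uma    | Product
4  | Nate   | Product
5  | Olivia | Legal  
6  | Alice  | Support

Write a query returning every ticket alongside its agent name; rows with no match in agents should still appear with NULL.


LEFT JOIN keeps every row from tickets (the left table); where agent_id has no match in agents, the agent columns become NULL. Walk through each ticket:
  - ticket 1 (Login fails): agent_id=5 -> matches Olivia
  - ticket 2 (Race condition): agent_id=6 -> matches Alice
  - ticket 3 (Off by one): agent_id=4 -> matches Nate
  - ticket 4 (Wrong timezone): agent_id=NULL, no match -> kept with NULL
All 4 rows appear; 1 has NULL agent.

SQL:
SELECT a.title, b.name AS agent
FROM tickets a
LEFT JOIN agents b ON a.agent_id = b.id

Result:
title          | agent 
---------------+-------
Login fails    | Olivia
Race condition | Alice 
Off by one     | Nate  
Wrong timezone | NULL  


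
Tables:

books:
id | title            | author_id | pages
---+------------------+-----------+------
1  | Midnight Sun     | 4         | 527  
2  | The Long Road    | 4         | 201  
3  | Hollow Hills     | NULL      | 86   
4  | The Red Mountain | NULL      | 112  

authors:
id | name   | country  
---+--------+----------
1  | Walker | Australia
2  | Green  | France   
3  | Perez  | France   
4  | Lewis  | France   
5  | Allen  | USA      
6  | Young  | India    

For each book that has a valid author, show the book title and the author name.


INNER JOIN keeps only books rows whose author_id matches an id in authors. Walk through each book:
  - book 1 (Midnight Sun): author_id=4 -> matches Lewis
  - book 2 (The Long Road): author_id=4 -> matches Lewis
  - book 3 (Hollow Hills): author_id=NULL, no match -> dropped
  - book 4 (The Red Mountain): author_id=NULL, no match -> dropped
So 2 of 4 rows are dropped.

SQL:
SELECT a.title, b.name AS author
FROM books a
INNER JOIN authors b ON a.author_id = b.id

Result:
title         | author
--------------+-------
Midnight Sun  | Lewis 
The Long Road | Lewis 


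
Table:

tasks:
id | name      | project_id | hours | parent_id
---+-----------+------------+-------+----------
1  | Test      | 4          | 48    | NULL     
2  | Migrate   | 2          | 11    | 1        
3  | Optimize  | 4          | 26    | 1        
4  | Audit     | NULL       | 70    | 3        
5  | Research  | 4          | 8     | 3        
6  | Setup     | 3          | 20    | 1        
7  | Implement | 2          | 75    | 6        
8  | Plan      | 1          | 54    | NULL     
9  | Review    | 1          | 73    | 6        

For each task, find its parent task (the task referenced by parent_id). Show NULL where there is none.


This is a self-join: tasks is joined to a second copy of itself, matching each row's parent_id to another row's id. Use LEFT JOIN so rows with parent_id=NULL are kept.
  - task 1 (Test): parent_id=NULL -> NULL
  - task 2 (Migrate): parent_id=1 -> Test
  - task 3 (Optimize): parent_id=1 -> Test
  - task 4 (Audit): parent_id=3 -> Optimize
  - task 5 (Research): parent_id=3 -> Optimize
  - task 6 (Setup): parent_id=1 -> Test
  - task 7 (Implement): parent_id=6 -> Setup
  - task 8 (Plan): parent_id=NULL -> NULL
  - task 9 (Review): parent_id=6 -> Setup

SQL:
SELECT a.name AS item, b.name AS parent
FROM tasks a
LEFT JOIN tasks b ON a.parent_id = b.id

Result:
item      | parent  
----------+---------
Test      | NULL    
Migrate   | Test    
Optimize  | Test    
Audit     | Optimize
Research  | Optimize
Setup     | Test    
Implement | Setup   
Plan      | NULL    
Review    | Setup   


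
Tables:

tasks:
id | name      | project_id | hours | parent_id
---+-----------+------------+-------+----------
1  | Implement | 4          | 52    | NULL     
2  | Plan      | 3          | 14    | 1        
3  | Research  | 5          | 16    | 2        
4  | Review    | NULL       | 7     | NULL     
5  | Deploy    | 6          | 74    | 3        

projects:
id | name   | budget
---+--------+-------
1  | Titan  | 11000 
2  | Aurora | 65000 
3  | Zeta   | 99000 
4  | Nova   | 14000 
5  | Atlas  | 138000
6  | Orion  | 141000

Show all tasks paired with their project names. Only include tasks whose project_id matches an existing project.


INNER JOIN keeps only tasks rows whose project_id matches an id in projects. Walk through each task:
  - task 1 (Implement): project_id=4 -> matches Nova
  - task 2 (Plan): project_id=3 -> matches Zeta
  - task 3 (Research): project_id=5 -> matches Atlas
  - task 4 (Review): project_id=NULL, no match -> dropped
  - task 5 (Deploy): project_id=6 -> matches Orion
So 1 of 5 rows is dropped.

SQL:
SELECT a.name, b.name AS project
FROM tasks a
INNER JOIN projects b ON a.project_id = b.id

Result:
name      | project
----------+--------
Implement | Nova   
Plan      | Zeta   
Research  | Atlas  
Deploy    | Orion  


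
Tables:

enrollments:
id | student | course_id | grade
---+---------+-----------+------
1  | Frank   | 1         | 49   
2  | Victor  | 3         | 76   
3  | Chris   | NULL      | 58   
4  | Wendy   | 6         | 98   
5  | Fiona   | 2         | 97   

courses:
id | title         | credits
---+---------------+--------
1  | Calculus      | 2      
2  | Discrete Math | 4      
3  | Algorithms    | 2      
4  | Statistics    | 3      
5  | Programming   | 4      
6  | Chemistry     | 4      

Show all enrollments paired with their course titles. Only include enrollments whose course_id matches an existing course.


INNER JOIN keeps only enrollments rows whose course_id matches an id in courses. Walk through each enrollment:
  - enrollment 1 (Frank): course_id=1 -> matches Calculus
  - enrollment 2 (Victor): course_id=3 -> matches Algorithms
  - enrollment 3 (Chris): course_id=NULL, no match -> dropped
  - enrollment 4 (Wendy): course_id=6 -> matches Chemistry
  - enrollment 5 (Fiona): course_id=2 -> matches Discrete Math
So 1 of 5 rows is dropped.

SQL:
SELECT a.student, b.title AS course
FROM enrollments a
INNER JOIN courses b ON a.course_id = b.id

Result:
student | course       
--------+--------------
Frank   | Calculus     
Victor  | Algorithms   
Wendy   | Chemistry    
Fiona   | Discrete Math


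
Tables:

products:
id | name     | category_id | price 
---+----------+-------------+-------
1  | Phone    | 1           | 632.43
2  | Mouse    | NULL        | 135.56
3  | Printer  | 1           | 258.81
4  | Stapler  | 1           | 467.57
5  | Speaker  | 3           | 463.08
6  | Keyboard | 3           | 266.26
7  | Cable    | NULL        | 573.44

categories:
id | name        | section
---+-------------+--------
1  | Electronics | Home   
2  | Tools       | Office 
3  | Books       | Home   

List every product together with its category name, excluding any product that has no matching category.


INNER JOIN keeps only products rows whose category_id matches an id in categories. Walk through each product:
  - product 1 (Phone): category_id=1 -> matches Electronics
  - product 2 (Mouse): category_id=NULL, no match -> dropped
  - product 3 (Printer): category_id=1 -> matches Electronics
  - product 4 (Stapler): category_id=1 -> matches Electronics
  - product 5 (Speaker): category_id=3 -> matches Books
  - product 6 (Keyboard): category_id=3 -> matches Books
  - product 7 (Cable): category_id=NULL, no match -> dropped
So 2 of 7 rows are dropped.

SQL:
SELECT a.name, b.name AS category
FROM products a
INNER JOIN categories b ON a.category_id = b.id

Result:
name     | category   
---------+------------
Phone    | Electronics
Printer  | Electronics
Stapler  | Electronics
Speaker  | Books      
Keyboard | Books      


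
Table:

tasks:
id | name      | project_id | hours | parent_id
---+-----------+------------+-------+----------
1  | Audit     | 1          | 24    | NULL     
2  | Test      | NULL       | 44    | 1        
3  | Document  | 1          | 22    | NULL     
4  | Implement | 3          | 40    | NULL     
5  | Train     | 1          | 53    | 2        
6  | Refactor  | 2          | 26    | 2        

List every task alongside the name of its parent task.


This is a self-join: tasks is joined to a second copy of itself, matching each row's parent_id to another row's id. Use LEFT JOIN so rows with parent_id=NULL are kept.
  - task 1 (Audit): parent_id=NULL -> NULL
  - task 2 (Test): parent_id=1 -> Audit
  - task 3 (Document): parent_id=NULL -> NULL
  - task 4 (Implement): parent_id=NULL -> NULL
  - task 5 (Train): parent_id=2 -> Test
  - task 6 (Refactor): parent_id=2 -> Test

SQL:
SELECT a.name AS item, b.name AS parent
FROM tasks a
LEFT JOIN tasks b ON a.parent_id = b.id

Result:
item      | parent
----------+-------
Audit     | NULL  
Test      | Audit 
Document  | NULL  
Implement | NULL  
Train     | Test  
Refactor  | Test  


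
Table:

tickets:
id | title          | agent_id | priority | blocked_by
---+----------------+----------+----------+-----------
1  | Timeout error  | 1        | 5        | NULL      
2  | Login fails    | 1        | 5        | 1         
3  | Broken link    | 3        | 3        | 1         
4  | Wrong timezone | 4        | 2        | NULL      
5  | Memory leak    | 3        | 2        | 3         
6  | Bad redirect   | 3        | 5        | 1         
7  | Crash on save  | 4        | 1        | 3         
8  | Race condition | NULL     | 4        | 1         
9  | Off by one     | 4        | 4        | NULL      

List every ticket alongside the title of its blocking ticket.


This is a self-join: tickets is joined to a second copy of itself, matching each row's blocked_by to another row's id. Use LEFT JOIN so rows with blocked_by=NULL are kept.
  - ticket 1 (Timeout error): blocked_by=NULL -> NULL
  - ticket 2 (Login fails): blocked_by=1 -> Timeout error
  - ticket 3 (Broken link): blocked_by=1 -> Timeout error
  - ticket 4 (Wrong timezone): blocked_by=NULL -> NULL
  - ticket 5 (Memory leak): blocked_by=3 -> Broken link
  - ticket 6 (Bad redirect): blocked_by=1 -> Timeout error
  - ticket 7 (Crash on save): blocked_by=3 -> Broken link
  - ticket 8 (Race condition): blocked_by=1 -> Timeout error
  - ticket 9 (Off by one): blocked_by=NULL -> NULL

SQL:
SELECT a.title AS item, b.title AS blocked_by
FROM tickets a
LEFT JOIN tickets b ON a.blocked_by = b.id

Result:
item           | blocked_by   
---------------+--------------
Timeout error  | NULL         
Login fails    | Timeout error
Broken link    | Timeout error
Wrong timezone | NULL         
Memory leak    | Broken link  
Bad redirect   | Timeout error
Crash on save  | Broken link  
Race condition | Timeout error
Off by one     | NULL         


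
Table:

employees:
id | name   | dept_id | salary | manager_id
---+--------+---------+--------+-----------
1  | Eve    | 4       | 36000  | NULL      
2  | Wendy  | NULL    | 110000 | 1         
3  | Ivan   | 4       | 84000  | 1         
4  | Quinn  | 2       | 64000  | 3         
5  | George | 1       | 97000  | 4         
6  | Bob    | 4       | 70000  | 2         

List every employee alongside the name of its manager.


This is a self-join: employees is joined to a second copy of itself, matching each row's manager_id to another row's id. Use LEFT JOIN so rows with manager_id=NULL are kept.
  - employee 1 (Eve): manager_id=NULL -> NULL
  - employee 2 (Wendy): manager_id=1 -> Eve
  - employee 3 (Ivan): manager_id=1 -> Eve
  - employee 4 (Quinn): manager_id=3 -> Ivan
  - employee 5 (George): manager_id=4 -> Quinn
  - employee 6 (Bob): manager_id=2 -> Wendy

SQL:
SELECT a.name AS item, b.name AS manager
FROM employees a
LEFT JOIN employees b ON a.manager_id = b.id

Result:
item   | manager
-------+--------
Eve    | NULL   
Wendy  | Eve    
Ivan   | Eve    
Quinn  | Ivan   
George | Quinn  
Bob    | Wendy  
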